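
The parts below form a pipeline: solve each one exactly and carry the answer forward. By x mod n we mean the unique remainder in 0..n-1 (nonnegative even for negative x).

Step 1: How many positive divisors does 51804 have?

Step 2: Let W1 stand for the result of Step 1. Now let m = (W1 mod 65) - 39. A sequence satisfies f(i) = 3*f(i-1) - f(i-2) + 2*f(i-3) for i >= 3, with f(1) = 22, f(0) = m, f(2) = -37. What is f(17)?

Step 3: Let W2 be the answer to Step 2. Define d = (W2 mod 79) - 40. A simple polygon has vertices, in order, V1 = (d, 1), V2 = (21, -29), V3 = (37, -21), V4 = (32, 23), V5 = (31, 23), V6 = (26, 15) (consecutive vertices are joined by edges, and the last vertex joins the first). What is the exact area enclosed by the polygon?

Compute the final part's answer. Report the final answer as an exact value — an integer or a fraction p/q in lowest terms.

475

Step 1: 51804 = 2^2 * 3^2 * 1439; number of divisors = (2+1) * (2+1) * (1+1) = 18; answer 18
Step 2: W1 = 18; m = -21; f(3) = 3*(-37) - 1*(22) + 2*(-21) = -175; iterating: f(3)=-175, f(4)=-444, f(5)=-1231, f(6)=-3599, f(7)=-10454, f(8)=-30225, f(9)=-87419, f(10)=-252940, f(11)=-731851, f(12)=-2117451, f(13)=-6126382, f(14)=-17725397, f(15)=-51284711, f(16)=-148381500, f(17)=-429310583; answer -429310583
Step 3: W2 = -429310583; d = 25; cross terms: (25*-29 - 21*1)=-746, (21*-21 - 37*-29)=632, (37*23 - 32*-21)=1523, (32*23 - 31*23)=23, (31*15 - 26*23)=-133, (26*1 - 25*15)=-349; twice the area = |950| = 950; area = 475; answer 475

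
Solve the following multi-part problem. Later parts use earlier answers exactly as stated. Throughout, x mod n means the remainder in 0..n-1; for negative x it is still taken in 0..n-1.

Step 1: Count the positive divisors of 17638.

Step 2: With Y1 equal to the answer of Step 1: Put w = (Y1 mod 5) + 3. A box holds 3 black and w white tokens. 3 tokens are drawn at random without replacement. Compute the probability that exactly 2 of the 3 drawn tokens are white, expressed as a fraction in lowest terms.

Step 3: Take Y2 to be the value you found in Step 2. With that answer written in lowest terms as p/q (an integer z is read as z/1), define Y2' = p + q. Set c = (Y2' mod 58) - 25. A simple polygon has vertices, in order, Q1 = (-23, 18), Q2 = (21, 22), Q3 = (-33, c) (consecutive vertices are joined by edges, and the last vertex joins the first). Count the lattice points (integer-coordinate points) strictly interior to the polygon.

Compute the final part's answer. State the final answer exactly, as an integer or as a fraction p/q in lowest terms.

853

Step 1: 17638 = 2 * 8819; number of divisors = (1+1) * (1+1) = 4; answer 4
Step 2: Y1 = 4; w = 7; total draws C(10,3) = 120; favorable C(7,2)*C(3,1) = 63; P = 21/40; answer 21/40
Step 3: Y2 = 21/40; threaded value p + q = 61; c = -22; cross terms: (-23*22 - 21*18)=-884, (21*-22 - -33*22)=264, (-33*18 - -23*-22)=-1100; twice the area = |-1720| = 1720; area = 860; boundary points = 4 + 2 + 10 = 16; strictly interior points = area - boundary/2 + 1 = 853; answer 853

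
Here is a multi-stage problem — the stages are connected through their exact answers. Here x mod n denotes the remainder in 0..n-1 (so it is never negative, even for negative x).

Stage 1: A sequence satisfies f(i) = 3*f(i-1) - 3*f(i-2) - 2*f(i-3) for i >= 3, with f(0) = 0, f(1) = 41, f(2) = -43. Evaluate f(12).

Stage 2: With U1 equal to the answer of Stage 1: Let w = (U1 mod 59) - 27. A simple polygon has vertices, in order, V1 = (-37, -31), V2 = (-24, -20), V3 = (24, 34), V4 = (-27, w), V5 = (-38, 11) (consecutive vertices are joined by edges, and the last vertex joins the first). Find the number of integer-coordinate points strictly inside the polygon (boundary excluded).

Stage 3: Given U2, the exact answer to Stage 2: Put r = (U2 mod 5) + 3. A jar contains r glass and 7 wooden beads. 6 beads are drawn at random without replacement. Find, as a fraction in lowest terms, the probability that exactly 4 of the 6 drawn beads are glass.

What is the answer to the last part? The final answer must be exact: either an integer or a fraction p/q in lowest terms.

Stage 1: f(3) = 3*(-43) - 3*(41) - 2*(0) = -252; iterating: f(3)=-252, f(4)=-709, f(5)=-1285, f(6)=-1224, f(7)=1601, f(8)=11045, f(9)=30780, f(10)=56003, f(11)=53579, f(12)=-68832; answer -68832
Stage 2: U1 = -68832; w = -6; cross terms: (-37*-20 - -24*-31)=-4, (-24*34 - 24*-20)=-336, (24*-6 - -27*34)=774, (-27*11 - -38*-6)=-525, (-38*-31 - -37*11)=1585; twice the area = |1494| = 1494; area = 747; boundary points = 1 + 6 + 1 + 1 + 1 = 10; strictly interior points = area - boundary/2 + 1 = 743; answer 743
Stage 3: U2 = 743; r = 6; total draws C(13,6) = 1716; favorable C(6,4)*C(7,2) = 315; P = 105/572; answer 105/572

105/572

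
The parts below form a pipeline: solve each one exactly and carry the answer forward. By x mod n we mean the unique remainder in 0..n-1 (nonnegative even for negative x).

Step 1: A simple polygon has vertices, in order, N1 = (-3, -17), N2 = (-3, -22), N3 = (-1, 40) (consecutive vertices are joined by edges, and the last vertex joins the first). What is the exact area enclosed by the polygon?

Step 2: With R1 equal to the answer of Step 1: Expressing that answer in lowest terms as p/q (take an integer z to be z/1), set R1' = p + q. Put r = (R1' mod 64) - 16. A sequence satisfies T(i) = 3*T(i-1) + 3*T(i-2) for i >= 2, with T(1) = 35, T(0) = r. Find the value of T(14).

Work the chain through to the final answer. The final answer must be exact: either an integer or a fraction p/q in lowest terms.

Step 1: cross terms: (-3*-22 - -3*-17)=15, (-3*40 - -1*-22)=-142, (-1*-17 - -3*40)=137; twice the area = |10| = 10; area = 5; answer 5
Step 2: R1 = 5; threaded value p + q = 6; r = -10; T(2) = 3*(35) + 3*(-10) = 75; iterating: T(2)=75, T(3)=330, T(4)=1215, T(5)=4635, T(6)=17550, T(7)=66555, T(8)=252315, T(9)=956610, T(10)=3626775, T(11)=13750155, T(12)=52130790, T(13)=197642835, T(14)=749320875; answer 749320875

749320875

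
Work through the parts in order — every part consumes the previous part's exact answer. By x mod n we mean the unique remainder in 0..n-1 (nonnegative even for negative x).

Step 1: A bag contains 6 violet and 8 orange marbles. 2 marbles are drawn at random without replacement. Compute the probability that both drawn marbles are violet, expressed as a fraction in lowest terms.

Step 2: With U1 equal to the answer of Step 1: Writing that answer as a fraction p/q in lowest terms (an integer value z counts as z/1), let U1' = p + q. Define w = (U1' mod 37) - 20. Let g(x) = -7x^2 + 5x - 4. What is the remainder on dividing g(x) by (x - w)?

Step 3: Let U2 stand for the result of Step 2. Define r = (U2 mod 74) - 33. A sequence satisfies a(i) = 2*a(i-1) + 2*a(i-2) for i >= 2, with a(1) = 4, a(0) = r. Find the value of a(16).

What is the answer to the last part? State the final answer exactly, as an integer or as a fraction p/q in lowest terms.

-35702528

Step 1: total draws C(14,2) = 91; favorable C(6,2) = 15; P = 15/91; answer 15/91
Step 2: U1 = 15/91; threaded value p + q = 106; w = 12; remainder = value at the root: -7*(12)^2 + 5*(12)^1 - 4 = (-1008) + (60) + (-4) = -952; answer -952
Step 3: U2 = -952; r = -23; a(2) = 2*(4) + 2*(-23) = -38; iterating: a(2)=-38, a(3)=-68, a(4)=-212, a(5)=-560, a(6)=-1544, a(7)=-4208, a(8)=-11504, a(9)=-31424, a(10)=-85856, a(11)=-234560, a(12)=-640832, a(13)=-1750784, a(14)=-4783232, a(15)=-13068032, a(16)=-35702528; answer -35702528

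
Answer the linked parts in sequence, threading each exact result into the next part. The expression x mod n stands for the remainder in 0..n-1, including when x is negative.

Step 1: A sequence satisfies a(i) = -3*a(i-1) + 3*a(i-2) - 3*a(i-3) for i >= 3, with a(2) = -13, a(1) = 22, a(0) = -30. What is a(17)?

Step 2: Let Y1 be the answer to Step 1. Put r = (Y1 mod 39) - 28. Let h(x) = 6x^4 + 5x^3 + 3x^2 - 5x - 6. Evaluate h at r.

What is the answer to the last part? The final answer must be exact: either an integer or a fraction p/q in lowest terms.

4419

Step 1: a(3) = -3*(-13) + 3*(22) - 3*(-30) = 195; iterating: a(3)=195, a(4)=-690, a(5)=2694, a(6)=-10737, a(7)=42363, a(8)=-167382, a(9)=661446, a(10)=-2613573, a(11)=10327203, a(12)=-40806666, a(13)=161242326, a(14)=-637128585, a(15)=2517532731, a(16)=-9947710926, a(17)=39307116726; answer 39307116726
Step 2: Y1 = 39307116726; r = 5; 6*(5)^4 + 5*(5)^3 + 3*(5)^2 - 5*(5)^1 - 6 = (3750) + (625) + (75) + (-25) + (-6) = 4419; answer 4419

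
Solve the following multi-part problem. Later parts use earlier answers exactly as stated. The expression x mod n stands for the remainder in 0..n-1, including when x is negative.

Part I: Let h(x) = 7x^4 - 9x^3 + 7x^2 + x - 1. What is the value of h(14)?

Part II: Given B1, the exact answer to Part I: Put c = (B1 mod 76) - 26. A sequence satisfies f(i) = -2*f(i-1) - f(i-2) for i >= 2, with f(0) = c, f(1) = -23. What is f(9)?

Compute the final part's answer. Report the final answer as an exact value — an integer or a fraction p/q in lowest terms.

-55

Part I: 7*(14)^4 - 9*(14)^3 + 7*(14)^2 + 1*(14)^1 - 1 = (268912) + (-24696) + (1372) + (14) + (-1) = 245601; answer 245601
Part II: B1 = 245601; c = 19; f(2) = -2*(-23) - 1*(19) = 27; iterating: f(2)=27, f(3)=-31, f(4)=35, f(5)=-39, f(6)=43, f(7)=-47, f(8)=51, f(9)=-55; answer -55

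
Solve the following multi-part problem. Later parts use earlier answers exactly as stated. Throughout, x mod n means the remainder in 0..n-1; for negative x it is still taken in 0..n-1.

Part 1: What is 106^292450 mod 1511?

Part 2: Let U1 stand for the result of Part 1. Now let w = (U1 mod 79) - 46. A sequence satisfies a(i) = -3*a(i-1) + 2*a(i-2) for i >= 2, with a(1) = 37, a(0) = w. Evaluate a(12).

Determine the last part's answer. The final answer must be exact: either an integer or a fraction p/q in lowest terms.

-51564265

Part 1: squarings mod 1511: 106^1=106, 106^2=659, 106^4=624, 106^8=1049, 106^16=393, 106^32=327, 106^64=1159, 106^128=2, 106^256=4, 106^512=16, 106^1024=256, 106^2048=563, 106^4096=1170, 106^8192=1445, 106^16384=1334, 106^32768=1109, 106^65536=1438, 106^131072=796, 106^262144=507; 106^292450 = 106^2 * 106^32 * 106^64 * 106^512 * 106^1024 * 106^4096 * 106^8192 * 106^16384 * 106^262144 = 969 (mod 1511); answer 969
Part 2: U1 = 969; w = -25; a(2) = -3*(37) + 2*(-25) = -161; iterating: a(2)=-161, a(3)=557, a(4)=-1993, a(5)=7093, a(6)=-25265, a(7)=89981, a(8)=-320473, a(9)=1141381, a(10)=-4065089, a(11)=14478029, a(12)=-51564265; answer -51564265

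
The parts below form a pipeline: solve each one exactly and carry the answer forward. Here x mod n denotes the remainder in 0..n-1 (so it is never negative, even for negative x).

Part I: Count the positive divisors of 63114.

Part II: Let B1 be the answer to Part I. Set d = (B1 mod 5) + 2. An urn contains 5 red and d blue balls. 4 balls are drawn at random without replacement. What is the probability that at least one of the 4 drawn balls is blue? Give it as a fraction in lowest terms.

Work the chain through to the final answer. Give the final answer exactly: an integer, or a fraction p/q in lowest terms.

13/14

Part I: 63114 = 2 * 3 * 67 * 157; number of divisors = (1+1) * (1+1) * (1+1) * (1+1) = 16; answer 16
Part II: B1 = 16; d = 3; total draws C(8,4) = 70; complement C(5,4) = 5; favorable 70 - 5 = 65; P = 13/14; answer 13/14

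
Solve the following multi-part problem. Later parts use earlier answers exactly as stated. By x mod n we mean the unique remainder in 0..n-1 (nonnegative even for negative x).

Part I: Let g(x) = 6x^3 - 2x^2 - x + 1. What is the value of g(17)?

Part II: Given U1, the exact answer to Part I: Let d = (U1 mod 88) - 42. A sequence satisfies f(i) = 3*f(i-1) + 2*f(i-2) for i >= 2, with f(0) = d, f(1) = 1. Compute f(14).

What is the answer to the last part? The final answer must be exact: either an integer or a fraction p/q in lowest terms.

Part I: 6*(17)^3 - 2*(17)^2 - 1*(17)^1 + 1 = (29478) + (-578) + (-17) + (1) = 28884; answer 28884
Part II: U1 = 28884; d = -22; f(2) = 3*(1) + 2*(-22) = -41; iterating: f(2)=-41, f(3)=-121, f(4)=-445, f(5)=-1577, f(6)=-5621, f(7)=-20017, f(8)=-71293, f(9)=-253913, f(10)=-904325, f(11)=-3220801, f(12)=-11471053, f(13)=-40854761, f(14)=-145506389; answer -145506389

-145506389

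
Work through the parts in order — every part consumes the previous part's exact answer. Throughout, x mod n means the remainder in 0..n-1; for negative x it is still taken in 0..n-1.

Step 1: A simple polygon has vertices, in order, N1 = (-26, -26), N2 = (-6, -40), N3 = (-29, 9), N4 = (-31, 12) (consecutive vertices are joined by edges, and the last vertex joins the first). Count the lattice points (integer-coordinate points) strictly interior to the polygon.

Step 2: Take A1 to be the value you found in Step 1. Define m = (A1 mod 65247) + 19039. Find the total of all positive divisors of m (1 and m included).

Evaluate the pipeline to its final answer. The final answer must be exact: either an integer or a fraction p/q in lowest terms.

Step 1: cross terms: (-26*-40 - -6*-26)=884, (-6*9 - -29*-40)=-1214, (-29*12 - -31*9)=-69, (-31*-26 - -26*12)=1118; twice the area = |719| = 719; area = 719/2; boundary points = 2 + 1 + 1 + 1 = 5; strictly interior points = area - boundary/2 + 1 = 358; answer 358
Step 2: A1 = 358; m = 19397; 19397 = 7 * 17 * 163; sigma = (1 + 7) * (1 + 17) * (1 + 163) = 8 * 18 * 164 = 23616; answer 23616

23616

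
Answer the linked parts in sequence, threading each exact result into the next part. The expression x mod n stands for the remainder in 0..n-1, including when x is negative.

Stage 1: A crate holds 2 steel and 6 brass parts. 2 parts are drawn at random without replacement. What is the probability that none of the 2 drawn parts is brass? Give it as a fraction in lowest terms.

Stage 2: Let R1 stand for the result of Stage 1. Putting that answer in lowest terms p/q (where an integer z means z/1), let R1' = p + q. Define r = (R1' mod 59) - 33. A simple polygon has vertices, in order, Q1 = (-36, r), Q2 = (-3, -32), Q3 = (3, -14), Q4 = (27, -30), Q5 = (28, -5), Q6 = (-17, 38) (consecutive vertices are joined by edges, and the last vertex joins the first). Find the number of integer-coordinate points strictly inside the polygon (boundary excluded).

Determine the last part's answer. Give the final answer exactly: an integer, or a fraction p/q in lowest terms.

2335

Stage 1: total draws C(8,2) = 28; favorable C(2,2) = 1; P = 1/28; answer 1/28
Stage 2: R1 = 1/28; threaded value p + q = 29; r = -4; cross terms: (-36*-32 - -3*-4)=1140, (-3*-14 - 3*-32)=138, (3*-30 - 27*-14)=288, (27*-5 - 28*-30)=705, (28*38 - -17*-5)=979, (-17*-4 - -36*38)=1436; twice the area = |4686| = 4686; area = 2343; boundary points = 1 + 6 + 8 + 1 + 1 + 1 = 18; strictly interior points = area - boundary/2 + 1 = 2335; answer 2335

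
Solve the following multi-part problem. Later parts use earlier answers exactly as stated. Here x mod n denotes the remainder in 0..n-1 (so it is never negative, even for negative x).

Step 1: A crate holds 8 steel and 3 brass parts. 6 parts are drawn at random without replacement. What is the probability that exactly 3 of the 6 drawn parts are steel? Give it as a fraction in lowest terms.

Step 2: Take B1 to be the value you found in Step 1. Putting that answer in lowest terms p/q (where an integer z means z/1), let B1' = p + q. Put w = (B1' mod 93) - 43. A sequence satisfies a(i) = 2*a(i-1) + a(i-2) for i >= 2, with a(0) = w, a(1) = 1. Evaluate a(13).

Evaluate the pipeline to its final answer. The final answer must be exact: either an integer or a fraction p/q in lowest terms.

Step 1: total draws C(11,6) = 462; favorable C(8,3)*C(3,3) = 56; P = 4/33; answer 4/33
Step 2: B1 = 4/33; threaded value p + q = 37; w = -6; a(2) = 2*(1) + 1*(-6) = -4; iterating: a(2)=-4, a(3)=-7, a(4)=-18, a(5)=-43, a(6)=-104, a(7)=-251, a(8)=-606, a(9)=-1463, a(10)=-3532, a(11)=-8527, a(12)=-20586, a(13)=-49699; answer -49699

-49699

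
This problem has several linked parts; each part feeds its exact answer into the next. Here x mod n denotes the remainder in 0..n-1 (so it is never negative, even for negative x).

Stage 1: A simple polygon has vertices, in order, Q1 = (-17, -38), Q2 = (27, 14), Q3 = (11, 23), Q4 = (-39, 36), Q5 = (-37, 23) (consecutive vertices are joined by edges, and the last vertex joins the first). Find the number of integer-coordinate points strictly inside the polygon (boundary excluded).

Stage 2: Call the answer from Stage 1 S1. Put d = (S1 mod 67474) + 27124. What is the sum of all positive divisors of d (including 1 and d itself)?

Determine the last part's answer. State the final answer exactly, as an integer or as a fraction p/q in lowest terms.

43760

Stage 1: cross terms: (-17*14 - 27*-38)=788, (27*23 - 11*14)=467, (11*36 - -39*23)=1293, (-39*23 - -37*36)=435, (-37*-38 - -17*23)=1797; twice the area = |4780| = 4780; area = 2390; boundary points = 4 + 1 + 1 + 1 + 1 = 8; strictly interior points = area - boundary/2 + 1 = 2387; answer 2387
Stage 2: S1 = 2387; d = 29511; 29511 = 3^3 * 1093; sigma = (1 + 3 + 9 + 27) * (1 + 1093) = 40 * 1094 = 43760; answer 43760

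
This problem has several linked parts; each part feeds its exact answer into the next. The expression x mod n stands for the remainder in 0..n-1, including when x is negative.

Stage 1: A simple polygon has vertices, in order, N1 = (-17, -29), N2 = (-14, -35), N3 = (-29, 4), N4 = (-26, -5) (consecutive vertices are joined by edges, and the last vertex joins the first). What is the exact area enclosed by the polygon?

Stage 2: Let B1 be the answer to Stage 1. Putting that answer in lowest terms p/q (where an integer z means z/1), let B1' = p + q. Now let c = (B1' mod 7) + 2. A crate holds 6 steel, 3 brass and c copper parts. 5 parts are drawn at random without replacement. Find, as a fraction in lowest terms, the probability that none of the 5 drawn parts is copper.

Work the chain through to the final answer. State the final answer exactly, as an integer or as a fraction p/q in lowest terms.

Stage 1: cross terms: (-17*-35 - -14*-29)=189, (-14*4 - -29*-35)=-1071, (-29*-5 - -26*4)=249, (-26*-29 - -17*-5)=669; twice the area = |36| = 36; area = 18; answer 18
Stage 2: B1 = 18; threaded value p + q = 19; c = 7; total draws C(16,5) = 4368; favorable C(9,5) = 126; P = 3/104; answer 3/104

3/104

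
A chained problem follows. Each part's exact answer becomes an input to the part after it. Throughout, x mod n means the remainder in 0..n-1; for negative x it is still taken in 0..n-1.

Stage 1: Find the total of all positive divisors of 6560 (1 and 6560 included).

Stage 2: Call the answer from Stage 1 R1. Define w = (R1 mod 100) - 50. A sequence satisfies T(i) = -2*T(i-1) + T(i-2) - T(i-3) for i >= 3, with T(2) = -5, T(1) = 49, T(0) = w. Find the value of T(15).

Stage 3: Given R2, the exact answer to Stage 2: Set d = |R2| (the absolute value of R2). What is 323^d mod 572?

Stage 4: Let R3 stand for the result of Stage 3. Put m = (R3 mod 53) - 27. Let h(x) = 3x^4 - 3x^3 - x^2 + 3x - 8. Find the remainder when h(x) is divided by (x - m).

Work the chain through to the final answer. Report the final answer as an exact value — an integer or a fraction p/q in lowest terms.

455652

Stage 1: 6560 = 2^5 * 5 * 41; sigma = (1 + 2 + 4 + 8 + 16 + 32) * (1 + 5) * (1 + 41) = 63 * 6 * 42 = 15876; answer 15876
Stage 2: R1 = 15876; w = 26; T(3) = -2*(-5) + 1*(49) - 1*(26) = 33; iterating: T(3)=33, T(4)=-120, T(5)=278, T(6)=-709, T(7)=1816, T(8)=-4619, T(9)=11763, T(10)=-29961, T(11)=76304, T(12)=-194332, T(13)=494929, T(14)=-1260494, T(15)=3210249; answer 3210249
Stage 3: R2 = 3210249; d = 3210249; squarings mod 572: 323^1=323, 323^2=225, 323^4=289, 323^8=9, 323^16=81, 323^32=269, 323^64=289, 323^128=9, 323^256=81, 323^512=269, 323^1024=289, 323^2048=9, 323^4096=81, 323^8192=269, 323^16384=289, 323^32768=9, 323^65536=81, 323^131072=269, 323^262144=289, 323^524288=9, 323^1048576=81, 323^2097152=269; 323^3210249 = 323^1 * 323^8 * 323^1024 * 323^2048 * 323^4096 * 323^8192 * 323^16384 * 323^32768 * 323^1048576 * 323^2097152 = 47 (mod 572); answer 47
Stage 4: R3 = 47; m = 20; remainder = value at the root: 3*(20)^4 - 3*(20)^3 - 1*(20)^2 + 3*(20)^1 - 8 = (480000) + (-24000) + (-400) + (60) + (-8) = 455652; answer 455652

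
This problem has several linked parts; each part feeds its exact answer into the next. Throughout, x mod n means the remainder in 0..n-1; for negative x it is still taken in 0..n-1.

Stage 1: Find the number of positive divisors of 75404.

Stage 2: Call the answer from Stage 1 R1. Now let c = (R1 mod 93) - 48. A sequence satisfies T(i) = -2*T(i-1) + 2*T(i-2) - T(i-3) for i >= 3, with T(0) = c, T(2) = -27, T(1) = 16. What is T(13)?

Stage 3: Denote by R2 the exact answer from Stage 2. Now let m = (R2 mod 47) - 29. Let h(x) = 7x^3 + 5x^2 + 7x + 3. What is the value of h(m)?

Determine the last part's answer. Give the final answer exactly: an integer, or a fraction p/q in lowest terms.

559

Stage 1: 75404 = 2^2 * 7 * 2693; number of divisors = (2+1) * (1+1) * (1+1) = 12; answer 12
Stage 2: R1 = 12; c = -36; T(3) = -2*(-27) + 2*(16) - 1*(-36) = 122; iterating: T(3)=122, T(4)=-314, T(5)=899, T(6)=-2548, T(7)=7208, T(8)=-20411, T(9)=57786, T(10)=-163602, T(11)=463187, T(12)=-1311364, T(13)=3712704; answer 3712704
Stage 3: R2 = 3712704; m = 4; 7*(4)^3 + 5*(4)^2 + 7*(4)^1 + 3 = (448) + (80) + (28) + (3) = 559; answer 559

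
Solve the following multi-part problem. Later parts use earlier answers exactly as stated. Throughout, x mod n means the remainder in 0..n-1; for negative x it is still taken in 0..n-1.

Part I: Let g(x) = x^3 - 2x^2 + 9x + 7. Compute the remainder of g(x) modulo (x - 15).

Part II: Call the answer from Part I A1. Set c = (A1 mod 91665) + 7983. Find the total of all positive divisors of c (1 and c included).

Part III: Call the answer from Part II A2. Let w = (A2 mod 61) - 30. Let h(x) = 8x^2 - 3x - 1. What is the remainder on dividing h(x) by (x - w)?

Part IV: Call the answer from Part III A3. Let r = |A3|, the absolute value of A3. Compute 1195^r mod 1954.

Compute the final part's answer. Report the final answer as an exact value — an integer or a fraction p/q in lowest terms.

Part I: remainder = value at the root: 1*(15)^3 - 2*(15)^2 + 9*(15)^1 + 7 = (3375) + (-450) + (135) + (7) = 3067; answer 3067
Part II: A1 = 3067; c = 11050; 11050 = 2 * 5^2 * 13 * 17; sigma = (1 + 2) * (1 + 5 + 25) * (1 + 13) * (1 + 17) = 3 * 31 * 14 * 18 = 23436; answer 23436
Part III: A2 = 23436; w = -18; remainder = value at the root: 8*(-18)^2 - 3*(-18)^1 - 1 = (2592) + (54) + (-1) = 2645; answer 2645
Part IV: A3 = 2645; r = 2645; squarings mod 1954: 1195^1=1195, 1195^2=1605, 1195^4=653, 1195^8=437, 1195^16=1431, 1195^32=1923, 1195^64=961, 1195^128=1233, 1195^256=77, 1195^512=67, 1195^1024=581, 1195^2048=1473; 1195^2645 = 1195^1 * 1195^4 * 1195^16 * 1195^64 * 1195^512 * 1195^2048 = 919 (mod 1954); answer 919

919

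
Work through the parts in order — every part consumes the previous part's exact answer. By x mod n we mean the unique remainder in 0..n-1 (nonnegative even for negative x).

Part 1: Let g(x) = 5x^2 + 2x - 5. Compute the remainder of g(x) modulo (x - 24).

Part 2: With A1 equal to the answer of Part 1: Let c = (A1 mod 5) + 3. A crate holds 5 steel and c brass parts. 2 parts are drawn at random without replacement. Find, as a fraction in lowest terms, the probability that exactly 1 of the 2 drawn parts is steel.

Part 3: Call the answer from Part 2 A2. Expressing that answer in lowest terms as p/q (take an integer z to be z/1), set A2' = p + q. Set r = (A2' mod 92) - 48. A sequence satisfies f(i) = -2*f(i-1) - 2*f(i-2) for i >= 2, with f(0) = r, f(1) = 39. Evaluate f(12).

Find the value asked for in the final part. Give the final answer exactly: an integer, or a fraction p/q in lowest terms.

1984

Part 1: remainder = value at the root: 5*(24)^2 + 2*(24)^1 - 5 = (2880) + (48) + (-5) = 2923; answer 2923
Part 2: A1 = 2923; c = 6; total draws C(11,2) = 55; favorable C(5,1)*C(6,1) = 30; P = 6/11; answer 6/11
Part 3: A2 = 6/11; threaded value p + q = 17; r = -31; f(2) = -2*(39) - 2*(-31) = -16; iterating: f(2)=-16, f(3)=-46, f(4)=124, f(5)=-156, f(6)=64, f(7)=184, f(8)=-496, f(9)=624, f(10)=-256, f(11)=-736, f(12)=1984; answer 1984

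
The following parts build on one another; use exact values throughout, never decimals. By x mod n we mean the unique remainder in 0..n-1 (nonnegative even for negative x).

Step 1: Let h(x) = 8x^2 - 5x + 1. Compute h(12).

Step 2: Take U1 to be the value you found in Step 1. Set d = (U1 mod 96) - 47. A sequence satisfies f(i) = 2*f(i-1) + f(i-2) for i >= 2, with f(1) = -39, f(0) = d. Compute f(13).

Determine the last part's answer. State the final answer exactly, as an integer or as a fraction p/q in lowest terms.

Step 1: 8*(12)^2 - 5*(12)^1 + 1 = (1152) + (-60) + (1) = 1093; answer 1093
Step 2: U1 = 1093; d = -10; f(2) = 2*(-39) + 1*(-10) = -88; iterating: f(2)=-88, f(3)=-215, f(4)=-518, f(5)=-1251, f(6)=-3020, f(7)=-7291, f(8)=-17602, f(9)=-42495, f(10)=-102592, f(11)=-247679, f(12)=-597950, f(13)=-1443579; answer -1443579

-1443579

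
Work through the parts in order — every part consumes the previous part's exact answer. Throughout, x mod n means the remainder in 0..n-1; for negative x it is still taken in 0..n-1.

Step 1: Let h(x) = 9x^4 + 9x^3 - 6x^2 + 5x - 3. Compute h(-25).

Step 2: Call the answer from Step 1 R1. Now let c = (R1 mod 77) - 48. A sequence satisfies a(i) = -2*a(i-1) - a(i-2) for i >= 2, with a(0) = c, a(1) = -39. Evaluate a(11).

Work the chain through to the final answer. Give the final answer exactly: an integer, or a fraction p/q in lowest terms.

Step 1: 9*(-25)^4 + 9*(-25)^3 - 6*(-25)^2 + 5*(-25)^1 - 3 = (3515625) + (-140625) + (-3750) + (-125) + (-3) = 3371122; answer 3371122
Step 2: R1 = 3371122; c = 14; a(2) = -2*(-39) - 1*(14) = 64; iterating: a(2)=64, a(3)=-89, a(4)=114, a(5)=-139, a(6)=164, a(7)=-189, a(8)=214, a(9)=-239, a(10)=264, a(11)=-289; answer -289

-289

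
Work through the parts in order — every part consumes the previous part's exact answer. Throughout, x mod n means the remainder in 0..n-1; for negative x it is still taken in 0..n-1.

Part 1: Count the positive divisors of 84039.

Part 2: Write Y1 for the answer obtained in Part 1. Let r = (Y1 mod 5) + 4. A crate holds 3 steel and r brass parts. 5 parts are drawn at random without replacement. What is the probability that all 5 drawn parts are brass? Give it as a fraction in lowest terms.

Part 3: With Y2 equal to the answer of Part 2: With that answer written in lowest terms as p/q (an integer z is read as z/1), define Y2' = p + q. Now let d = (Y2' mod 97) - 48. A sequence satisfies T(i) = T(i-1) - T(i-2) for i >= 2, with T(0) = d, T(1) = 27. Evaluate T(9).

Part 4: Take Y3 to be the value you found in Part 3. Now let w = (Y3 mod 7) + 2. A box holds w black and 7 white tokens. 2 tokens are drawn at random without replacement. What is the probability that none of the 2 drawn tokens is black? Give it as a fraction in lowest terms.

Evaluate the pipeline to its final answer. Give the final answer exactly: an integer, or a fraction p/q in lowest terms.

Part 1: 84039 = 3 * 109 * 257; number of divisors = (1+1) * (1+1) * (1+1) = 8; answer 8
Part 2: Y1 = 8; r = 7; total draws C(10,5) = 252; favorable C(7,5) = 21; P = 1/12; answer 1/12
Part 3: Y2 = 1/12; threaded value p + q = 13; d = -35; T(2) = 1*(27) - 1*(-35) = 62; iterating: T(2)=62, T(3)=35, T(4)=-27, T(5)=-62, T(6)=-35, T(7)=27, T(8)=62, T(9)=35; answer 35
Part 4: Y3 = 35; w = 2; total draws C(9,2) = 36; favorable C(7,2) = 21; P = 7/12; answer 7/12

7/12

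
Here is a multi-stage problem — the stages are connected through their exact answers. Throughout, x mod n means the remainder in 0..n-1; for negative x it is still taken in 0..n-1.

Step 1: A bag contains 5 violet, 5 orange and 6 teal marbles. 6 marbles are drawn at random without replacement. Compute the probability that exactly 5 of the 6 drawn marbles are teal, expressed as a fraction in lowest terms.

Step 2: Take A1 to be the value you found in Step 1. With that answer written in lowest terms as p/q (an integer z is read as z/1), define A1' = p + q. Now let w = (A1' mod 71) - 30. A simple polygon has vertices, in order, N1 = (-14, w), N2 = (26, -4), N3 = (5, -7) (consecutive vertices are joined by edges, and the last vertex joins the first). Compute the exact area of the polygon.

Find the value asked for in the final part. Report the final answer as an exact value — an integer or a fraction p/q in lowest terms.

183/2

Step 1: total draws C(16,6) = 8008; favorable C(6,5)*C(10,1) = 60; P = 15/2002; answer 15/2002
Step 2: A1 = 15/2002; threaded value p + q = 2017; w = -1; cross terms: (-14*-4 - 26*-1)=82, (26*-7 - 5*-4)=-162, (5*-1 - -14*-7)=-103; twice the area = |-183| = 183; area = 183/2; answer 183/2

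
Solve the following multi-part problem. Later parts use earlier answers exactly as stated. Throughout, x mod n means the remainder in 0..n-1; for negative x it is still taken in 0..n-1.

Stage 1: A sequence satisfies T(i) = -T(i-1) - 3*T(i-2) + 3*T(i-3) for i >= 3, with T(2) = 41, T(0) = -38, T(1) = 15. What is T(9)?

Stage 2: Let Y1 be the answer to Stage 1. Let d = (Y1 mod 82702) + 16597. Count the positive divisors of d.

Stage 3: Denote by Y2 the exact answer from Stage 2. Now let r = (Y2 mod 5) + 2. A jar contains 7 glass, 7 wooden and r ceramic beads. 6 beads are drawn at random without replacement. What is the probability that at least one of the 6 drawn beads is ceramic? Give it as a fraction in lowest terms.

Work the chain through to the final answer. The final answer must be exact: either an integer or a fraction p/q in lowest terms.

1149/1292

Stage 1: T(3) = -1*(41) - 3*(15) + 3*(-38) = -200; iterating: T(3)=-200, T(4)=122, T(5)=601, T(6)=-1567, T(7)=130, T(8)=6374, T(9)=-11465; answer -11465
Stage 2: Y1 = -11465; d = 87834; 87834 = 2 * 3 * 14639; number of divisors = (1+1) * (1+1) * (1+1) = 8; answer 8
Stage 3: Y2 = 8; r = 5; total draws C(19,6) = 27132; complement C(14,6) = 3003; favorable 27132 - 3003 = 24129; P = 1149/1292; answer 1149/1292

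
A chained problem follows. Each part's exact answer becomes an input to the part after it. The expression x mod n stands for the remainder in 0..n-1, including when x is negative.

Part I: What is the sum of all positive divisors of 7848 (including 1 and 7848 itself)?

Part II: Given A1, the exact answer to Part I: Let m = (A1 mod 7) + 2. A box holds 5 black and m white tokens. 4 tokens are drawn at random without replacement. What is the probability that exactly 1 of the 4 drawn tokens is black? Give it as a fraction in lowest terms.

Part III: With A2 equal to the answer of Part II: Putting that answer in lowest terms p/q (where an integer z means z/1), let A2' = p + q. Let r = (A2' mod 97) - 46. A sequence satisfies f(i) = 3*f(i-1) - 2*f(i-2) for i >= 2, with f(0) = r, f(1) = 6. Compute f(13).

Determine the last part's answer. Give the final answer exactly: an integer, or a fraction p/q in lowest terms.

-171984

Part I: 7848 = 2^3 * 3^2 * 109; sigma = (1 + 2 + 4 + 8) * (1 + 3 + 9) * (1 + 109) = 15 * 13 * 110 = 21450; answer 21450
Part II: A1 = 21450; m = 4; total draws C(9,4) = 126; favorable C(5,1)*C(4,3) = 20; P = 10/63; answer 10/63
Part III: A2 = 10/63; threaded value p + q = 73; r = 27; f(2) = 3*(6) - 2*(27) = -36; iterating: f(2)=-36, f(3)=-120, f(4)=-288, f(5)=-624, f(6)=-1296, f(7)=-2640, f(8)=-5328, f(9)=-10704, f(10)=-21456, f(11)=-42960, f(12)=-85968, f(13)=-171984; answer -171984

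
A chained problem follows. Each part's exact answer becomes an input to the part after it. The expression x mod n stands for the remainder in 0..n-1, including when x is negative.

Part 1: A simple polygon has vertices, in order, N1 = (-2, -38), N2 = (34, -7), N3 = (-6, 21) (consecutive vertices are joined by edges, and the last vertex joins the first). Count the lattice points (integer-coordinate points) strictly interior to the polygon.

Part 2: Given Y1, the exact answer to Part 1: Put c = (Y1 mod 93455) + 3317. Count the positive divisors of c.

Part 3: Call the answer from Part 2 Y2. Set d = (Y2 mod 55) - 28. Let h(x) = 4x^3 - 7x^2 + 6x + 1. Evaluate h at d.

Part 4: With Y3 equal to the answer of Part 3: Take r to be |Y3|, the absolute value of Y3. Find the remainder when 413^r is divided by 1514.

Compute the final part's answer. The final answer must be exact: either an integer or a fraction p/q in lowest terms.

Part 1: cross terms: (-2*-7 - 34*-38)=1306, (34*21 - -6*-7)=672, (-6*-38 - -2*21)=270; twice the area = |2248| = 2248; area = 1124; boundary points = 1 + 4 + 1 = 6; strictly interior points = area - boundary/2 + 1 = 1122; answer 1122
Part 2: Y1 = 1122; c = 4439; 4439 = 23 * 193; number of divisors = (1+1) * (1+1) = 4; answer 4
Part 3: Y2 = 4; d = -24; 4*(-24)^3 - 7*(-24)^2 + 6*(-24)^1 + 1 = (-55296) + (-4032) + (-144) + (1) = -59471; answer -59471
Part 4: Y3 = -59471; r = 59471; squarings mod 1514: 413^1=413, 413^2=1001, 413^4=1247, 413^8=131, 413^16=507, 413^32=1183, 413^64=553, 413^128=1495, 413^256=361, 413^512=117, 413^1024=63, 413^2048=941, 413^4096=1305, 413^8192=1289, 413^16384=663, 413^32768=509; 413^59471 = 413^1 * 413^2 * 413^4 * 413^8 * 413^64 * 413^2048 * 413^8192 * 413^16384 * 413^32768 = 449 (mod 1514); answer 449

449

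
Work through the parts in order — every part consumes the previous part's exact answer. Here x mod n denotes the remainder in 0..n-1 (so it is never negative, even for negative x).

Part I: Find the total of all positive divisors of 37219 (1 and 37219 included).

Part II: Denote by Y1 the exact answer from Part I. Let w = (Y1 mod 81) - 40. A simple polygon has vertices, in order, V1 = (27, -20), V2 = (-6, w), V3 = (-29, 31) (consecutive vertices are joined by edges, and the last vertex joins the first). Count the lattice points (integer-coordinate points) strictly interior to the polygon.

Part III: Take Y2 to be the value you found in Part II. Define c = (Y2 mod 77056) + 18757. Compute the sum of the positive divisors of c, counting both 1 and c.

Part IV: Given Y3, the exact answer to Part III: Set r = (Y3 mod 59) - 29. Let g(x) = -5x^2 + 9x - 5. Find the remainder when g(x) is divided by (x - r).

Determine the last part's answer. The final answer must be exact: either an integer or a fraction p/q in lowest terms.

-239

Part I: 37219 = 7 * 13 * 409; sigma = (1 + 7) * (1 + 13) * (1 + 409) = 8 * 14 * 410 = 45920; answer 45920
Part II: Y1 = 45920; w = 34; cross terms: (27*34 - -6*-20)=798, (-6*31 - -29*34)=800, (-29*-20 - 27*31)=-257; twice the area = |1341| = 1341; area = 1341/2; boundary points = 3 + 1 + 1 = 5; strictly interior points = area - boundary/2 + 1 = 669; answer 669
Part III: Y2 = 669; c = 19426; 19426 = 2 * 11 * 883; sigma = (1 + 2) * (1 + 11) * (1 + 883) = 3 * 12 * 884 = 31824; answer 31824
Part IV: Y3 = 31824; r = -6; remainder = value at the root: -5*(-6)^2 + 9*(-6)^1 - 5 = (-180) + (-54) + (-5) = -239; answer -239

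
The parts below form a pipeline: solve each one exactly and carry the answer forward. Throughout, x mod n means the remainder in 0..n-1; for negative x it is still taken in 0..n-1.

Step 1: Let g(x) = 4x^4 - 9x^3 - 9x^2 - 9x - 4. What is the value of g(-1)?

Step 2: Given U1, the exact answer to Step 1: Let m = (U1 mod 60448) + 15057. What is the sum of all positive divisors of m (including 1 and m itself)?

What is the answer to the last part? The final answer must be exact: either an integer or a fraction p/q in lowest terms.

34944

Step 1: 4*(-1)^4 - 9*(-1)^3 - 9*(-1)^2 - 9*(-1)^1 - 4 = (4) + (9) + (-9) + (9) + (-4) = 9; answer 9
Step 2: U1 = 9; m = 15066; 15066 = 2 * 3^5 * 31; sigma = (1 + 2) * (1 + 3 + 9 + 27 + 81 + 243) * (1 + 31) = 3 * 364 * 32 = 34944; answer 34944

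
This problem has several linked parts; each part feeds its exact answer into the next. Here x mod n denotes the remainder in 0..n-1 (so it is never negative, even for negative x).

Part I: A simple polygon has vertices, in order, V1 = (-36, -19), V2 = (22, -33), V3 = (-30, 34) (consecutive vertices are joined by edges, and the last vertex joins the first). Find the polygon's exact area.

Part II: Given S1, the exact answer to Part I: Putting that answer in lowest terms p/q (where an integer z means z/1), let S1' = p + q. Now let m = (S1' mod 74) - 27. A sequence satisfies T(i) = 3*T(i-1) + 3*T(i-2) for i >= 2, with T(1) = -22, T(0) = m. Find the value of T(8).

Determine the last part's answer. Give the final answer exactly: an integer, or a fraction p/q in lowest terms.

Part I: cross terms: (-36*-33 - 22*-19)=1606, (22*34 - -30*-33)=-242, (-30*-19 - -36*34)=1794; twice the area = |3158| = 3158; area = 1579; answer 1579
Part II: S1 = 1579; threaded value p + q = 1580; m = -1; T(2) = 3*(-22) + 3*(-1) = -69; iterating: T(2)=-69, T(3)=-273, T(4)=-1026, T(5)=-3897, T(6)=-14769, T(7)=-55998, T(8)=-212301; answer -212301

-212301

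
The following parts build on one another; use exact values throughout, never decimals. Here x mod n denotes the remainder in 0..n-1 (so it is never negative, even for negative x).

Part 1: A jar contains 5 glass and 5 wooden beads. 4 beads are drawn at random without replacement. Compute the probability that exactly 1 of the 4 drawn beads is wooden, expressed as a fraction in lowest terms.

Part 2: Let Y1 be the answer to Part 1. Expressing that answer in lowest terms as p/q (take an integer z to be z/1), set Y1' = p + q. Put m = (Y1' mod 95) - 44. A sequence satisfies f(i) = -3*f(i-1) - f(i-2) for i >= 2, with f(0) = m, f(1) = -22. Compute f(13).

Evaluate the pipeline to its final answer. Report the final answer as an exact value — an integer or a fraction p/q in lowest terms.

Part 1: total draws C(10,4) = 210; favorable C(5,1)*C(5,3) = 50; P = 5/21; answer 5/21
Part 2: Y1 = 5/21; threaded value p + q = 26; m = -18; f(2) = -3*(-22) - 1*(-18) = 84; iterating: f(2)=84, f(3)=-230, f(4)=606, f(5)=-1588, f(6)=4158, f(7)=-10886, f(8)=28500, f(9)=-74614, f(10)=195342, f(11)=-511412, f(12)=1338894, f(13)=-3505270; answer -3505270

-3505270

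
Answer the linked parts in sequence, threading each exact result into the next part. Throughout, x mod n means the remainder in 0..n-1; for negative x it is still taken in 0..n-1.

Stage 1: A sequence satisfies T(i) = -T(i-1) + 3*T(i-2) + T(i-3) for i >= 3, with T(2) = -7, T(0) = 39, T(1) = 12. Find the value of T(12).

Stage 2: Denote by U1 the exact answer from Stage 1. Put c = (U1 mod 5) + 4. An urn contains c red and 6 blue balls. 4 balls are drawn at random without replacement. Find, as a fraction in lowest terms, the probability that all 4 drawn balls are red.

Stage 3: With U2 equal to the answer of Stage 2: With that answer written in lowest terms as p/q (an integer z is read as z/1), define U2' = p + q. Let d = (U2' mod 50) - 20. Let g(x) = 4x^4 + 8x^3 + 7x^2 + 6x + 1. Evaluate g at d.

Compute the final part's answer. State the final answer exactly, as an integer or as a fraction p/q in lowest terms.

20926

Stage 1: T(3) = -1*(-7) + 3*(12) + 1*(39) = 82; iterating: T(3)=82, T(4)=-91, T(5)=330, T(6)=-521, T(7)=1420, T(8)=-2653, T(9)=6392, T(10)=-12931, T(11)=29454, T(12)=-61855; answer -61855
Stage 2: U1 = -61855; c = 4; total draws C(10,4) = 210; favorable C(4,4) = 1; P = 1/210; answer 1/210
Stage 3: U2 = 1/210; threaded value p + q = 211; d = -9; 4*(-9)^4 + 8*(-9)^3 + 7*(-9)^2 + 6*(-9)^1 + 1 = (26244) + (-5832) + (567) + (-54) + (1) = 20926; answer 20926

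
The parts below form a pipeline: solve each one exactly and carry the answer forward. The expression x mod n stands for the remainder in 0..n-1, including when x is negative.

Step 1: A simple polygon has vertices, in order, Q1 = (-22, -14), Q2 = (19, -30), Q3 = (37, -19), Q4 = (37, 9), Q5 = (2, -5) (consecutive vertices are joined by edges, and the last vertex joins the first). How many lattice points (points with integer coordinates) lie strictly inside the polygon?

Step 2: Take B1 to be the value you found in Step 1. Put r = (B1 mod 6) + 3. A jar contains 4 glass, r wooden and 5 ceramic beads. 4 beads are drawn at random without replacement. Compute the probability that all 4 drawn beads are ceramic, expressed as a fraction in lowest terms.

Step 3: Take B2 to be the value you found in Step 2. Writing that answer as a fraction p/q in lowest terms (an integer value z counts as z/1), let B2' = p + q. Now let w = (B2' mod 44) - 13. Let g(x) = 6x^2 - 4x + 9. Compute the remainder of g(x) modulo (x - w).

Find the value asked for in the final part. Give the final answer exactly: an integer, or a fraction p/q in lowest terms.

Step 1: cross terms: (-22*-30 - 19*-14)=926, (19*-19 - 37*-30)=749, (37*9 - 37*-19)=1036, (37*-5 - 2*9)=-203, (2*-14 - -22*-5)=-138; twice the area = |2370| = 2370; area = 1185; boundary points = 1 + 1 + 28 + 7 + 3 = 40; strictly interior points = area - boundary/2 + 1 = 1166; answer 1166
Step 2: B1 = 1166; r = 5; total draws C(14,4) = 1001; favorable C(5,4) = 5; P = 5/1001; answer 5/1001
Step 3: B2 = 5/1001; threaded value p + q = 1006; w = 25; remainder = value at the root: 6*(25)^2 - 4*(25)^1 + 9 = (3750) + (-100) + (9) = 3659; answer 3659

3659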